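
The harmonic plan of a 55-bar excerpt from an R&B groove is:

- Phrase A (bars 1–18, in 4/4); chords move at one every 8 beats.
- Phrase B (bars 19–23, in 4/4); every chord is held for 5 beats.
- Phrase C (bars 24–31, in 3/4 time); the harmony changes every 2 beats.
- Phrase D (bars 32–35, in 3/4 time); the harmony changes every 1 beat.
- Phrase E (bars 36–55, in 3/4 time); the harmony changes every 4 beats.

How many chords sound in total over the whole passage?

A: 18·4 = 72 beats, 72/8 = 9 chords.
B: 5·4 = 20 beats, 20/5 = 4 chords.
C: 8·3 = 24 beats, 24/2 = 12 chords.
D: 4·3 = 12 beats, 12/1 = 12 chords.
E: 20·3 = 60 beats, 60/4 = 15 chords.
Total: 9 + 4 + 12 + 12 + 15 = 52.

52 chords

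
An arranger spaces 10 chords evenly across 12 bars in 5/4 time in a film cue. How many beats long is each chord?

6 beats

12 bars × 5 beats/bar = 60 beats total.
60 beats ÷ 10 chords = 6 beats per chord.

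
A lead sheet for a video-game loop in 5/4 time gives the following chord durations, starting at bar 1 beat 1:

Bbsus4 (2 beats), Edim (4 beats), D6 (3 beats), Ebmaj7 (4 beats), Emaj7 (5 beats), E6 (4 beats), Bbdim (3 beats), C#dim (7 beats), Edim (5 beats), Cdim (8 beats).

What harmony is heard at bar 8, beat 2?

Beat 2 of bar 8 is beat (8−1)×5 + 2 = 37 overall.
Running totals: Bbsus4 ends at 2, Edim ends at 6, D6 ends at 9, Ebmaj7 ends at 13, Emaj7 ends at 18, E6 ends at 22, Bbdim ends at 25, C#dim ends at 32, Edim ends at 37.
Beat 37 falls within Edim.

Edim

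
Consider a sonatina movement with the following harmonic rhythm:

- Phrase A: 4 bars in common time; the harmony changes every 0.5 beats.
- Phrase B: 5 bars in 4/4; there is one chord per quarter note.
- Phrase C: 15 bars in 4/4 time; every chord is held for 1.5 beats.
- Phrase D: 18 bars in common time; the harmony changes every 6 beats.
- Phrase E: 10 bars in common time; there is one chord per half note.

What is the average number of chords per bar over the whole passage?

A: 4 × 4 = 16 beats ÷ 0.5 = 32 chords.
B: 5 × 4 = 20 beats ÷ 1 = 20 chords.
C: 15 × 4 = 60 beats ÷ 1.5 = 40 chords.
D: 18 × 4 = 72 beats ÷ 6 = 12 chords.
E: 10 × 4 = 40 beats ÷ 2 = 20 chords.
Overall: 124 chords over 52 bars → 124/52 = 31/13 chords per bar.

31/13 chords per bar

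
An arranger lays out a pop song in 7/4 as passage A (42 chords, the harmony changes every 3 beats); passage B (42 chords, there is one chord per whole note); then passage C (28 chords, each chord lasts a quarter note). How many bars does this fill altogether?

46 bars

A: 42 × 3 = 126 beats = 18 bars.
B: 42 × 4 = 168 beats = 24 bars.
C: 28 × 1 = 28 beats = 4 bars.
Total: 18 + 24 + 4 = 46 bars.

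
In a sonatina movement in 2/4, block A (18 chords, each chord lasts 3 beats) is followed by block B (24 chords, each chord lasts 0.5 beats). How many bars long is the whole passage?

33 bars

A: 18 × 3 = 54 beats = 27 bars.
B: 24 × 0.5 = 12 beats = 6 bars.
Total: 27 + 6 = 33 bars.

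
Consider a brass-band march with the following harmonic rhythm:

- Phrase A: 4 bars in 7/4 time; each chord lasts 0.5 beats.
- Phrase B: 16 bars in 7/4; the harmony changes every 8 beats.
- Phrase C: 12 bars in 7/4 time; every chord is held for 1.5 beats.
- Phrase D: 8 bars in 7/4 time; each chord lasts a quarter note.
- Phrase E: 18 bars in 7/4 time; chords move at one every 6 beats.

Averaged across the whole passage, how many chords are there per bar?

3.5 chords per bar

A: 4 × 7 = 28 beats ÷ 0.5 = 56 chords.
B: 16 × 7 = 112 beats ÷ 8 = 14 chords.
C: 12 × 7 = 84 beats ÷ 1.5 = 56 chords.
D: 8 × 7 = 56 beats ÷ 1 = 56 chords.
E: 18 × 7 = 126 beats ÷ 6 = 21 chords.
Overall: 203 chords over 58 bars → 203/58 = 3.5 chords per bar.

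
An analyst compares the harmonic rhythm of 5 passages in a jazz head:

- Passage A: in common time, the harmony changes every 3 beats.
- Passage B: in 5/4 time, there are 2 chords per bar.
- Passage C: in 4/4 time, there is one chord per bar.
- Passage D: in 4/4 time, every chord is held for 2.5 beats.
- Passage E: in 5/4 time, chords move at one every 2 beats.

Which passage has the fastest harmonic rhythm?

Passage E

A: 4 beats/bar ÷ 3 beats/chord = 4/3 chords/bar.
B: 5 beats/bar ÷ 2.5 beats/chord = 2 chords/bar.
C: 4 beats/bar ÷ 4 beats/chord = 1 chord/bar.
D: 4 beats/bar ÷ 2.5 beats/chord = 1.6 chords/bar.
E: 5 beats/bar ÷ 2 beats/chord = 2.5 chords/bar.
Fastest is E at 2.5 chords/bar.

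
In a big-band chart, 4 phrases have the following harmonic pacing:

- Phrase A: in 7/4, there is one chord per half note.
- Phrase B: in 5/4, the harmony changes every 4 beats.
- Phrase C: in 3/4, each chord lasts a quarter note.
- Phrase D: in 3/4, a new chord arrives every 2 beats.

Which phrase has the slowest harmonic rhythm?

Phrase B

A: each chord is 2 beats in 7/4, so 3.5 per bar.
B: each chord is 4 beats in 5/4, so 1.25 per bar.
C: each chord is 1 beat in 3/4, so 3 per bar.
D: each chord is 2 beats in 3/4, so 1.5 per bar.
Slowest is B at 1.25 chords/bar.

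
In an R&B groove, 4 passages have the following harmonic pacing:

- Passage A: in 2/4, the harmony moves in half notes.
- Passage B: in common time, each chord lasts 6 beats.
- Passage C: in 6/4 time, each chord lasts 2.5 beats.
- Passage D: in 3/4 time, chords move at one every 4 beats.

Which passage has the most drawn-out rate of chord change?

A: each chord is 2 beats in 2/4, so 1 per bar.
B: each chord is 6 beats in 4/4, so 2/3 per bar.
C: each chord is 2.5 beats in 6/4, so 2.4 per bar.
D: each chord is 4 beats in 3/4, so 0.75 per bar.
Slowest is B at 2/3 chords/bar.

Passage B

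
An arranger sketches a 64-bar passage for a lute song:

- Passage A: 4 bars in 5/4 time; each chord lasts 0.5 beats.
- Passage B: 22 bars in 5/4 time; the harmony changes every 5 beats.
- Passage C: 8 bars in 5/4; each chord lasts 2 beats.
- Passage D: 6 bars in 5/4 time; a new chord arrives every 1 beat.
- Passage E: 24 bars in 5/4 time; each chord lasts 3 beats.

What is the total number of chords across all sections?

152 chords

A has 20 beats and chords last 0.5 each, so 40 chords.
B has 110 beats and chords last 5 each, so 22 chords.
C has 40 beats and chords last 2 each, so 20 chords.
D has 30 beats and chords last 1 each, so 30 chords.
E has 120 beats and chords last 3 each, so 40 chords.
Total: 40 + 22 + 20 + 30 + 40 = 152.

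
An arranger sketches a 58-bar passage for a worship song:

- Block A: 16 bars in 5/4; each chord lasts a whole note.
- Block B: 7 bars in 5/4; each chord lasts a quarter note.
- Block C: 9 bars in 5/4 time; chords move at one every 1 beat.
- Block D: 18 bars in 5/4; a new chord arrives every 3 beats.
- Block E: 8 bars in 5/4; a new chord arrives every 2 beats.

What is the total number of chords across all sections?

150 chords

A has 80 beats and chords last 4 each, so 20 chords.
B has 35 beats and chords last 1 each, so 35 chords.
C has 45 beats and chords last 1 each, so 45 chords.
D has 90 beats and chords last 3 each, so 30 chords.
E has 40 beats and chords last 2 each, so 20 chords.
Total: 20 + 35 + 45 + 30 + 20 = 150.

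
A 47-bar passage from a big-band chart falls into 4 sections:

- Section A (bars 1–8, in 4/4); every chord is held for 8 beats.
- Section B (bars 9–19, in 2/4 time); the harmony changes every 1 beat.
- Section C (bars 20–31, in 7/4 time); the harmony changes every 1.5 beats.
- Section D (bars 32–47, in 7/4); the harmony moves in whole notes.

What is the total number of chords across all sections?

A: 8 bars × 4 beats = 32 beats; 8 beats/chord → 4 chords.
B: 11 bars × 2 beats = 22 beats; 1 beat/chord → 22 chords.
C: 12 bars × 7 beats = 84 beats; 1.5 beats/chord → 56 chords.
D: 16 bars × 7 beats = 112 beats; 4 beats/chord → 28 chords.
Total: 4 + 22 + 56 + 28 = 110.

110 chords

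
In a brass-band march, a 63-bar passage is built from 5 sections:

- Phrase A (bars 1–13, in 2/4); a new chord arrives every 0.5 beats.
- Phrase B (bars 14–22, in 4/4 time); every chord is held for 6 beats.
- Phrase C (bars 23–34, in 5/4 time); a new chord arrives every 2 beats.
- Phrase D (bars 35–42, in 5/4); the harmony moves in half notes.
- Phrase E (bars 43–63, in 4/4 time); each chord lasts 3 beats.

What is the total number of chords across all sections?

136 chords

A has 26 beats and chords last 0.5 each, so 52 chords.
B has 36 beats and chords last 6 each, so 6 chords.
C has 60 beats and chords last 2 each, so 30 chords.
D has 40 beats and chords last 2 each, so 20 chords.
E has 84 beats and chords last 3 each, so 28 chords.
Total: 52 + 6 + 30 + 20 + 28 = 136.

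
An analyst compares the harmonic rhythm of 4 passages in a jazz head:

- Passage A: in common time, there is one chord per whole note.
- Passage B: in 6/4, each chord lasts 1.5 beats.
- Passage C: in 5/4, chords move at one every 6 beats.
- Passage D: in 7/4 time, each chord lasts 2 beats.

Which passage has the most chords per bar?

A: 4/4 = 1 chord/bar.
B: 6/1.5 = 4 chords/bar.
C: 5/6 = 5/6 chords/bar.
D: 7/2 = 3.5 chords/bar.
Fastest is B at 4 chords/bar.

Passage B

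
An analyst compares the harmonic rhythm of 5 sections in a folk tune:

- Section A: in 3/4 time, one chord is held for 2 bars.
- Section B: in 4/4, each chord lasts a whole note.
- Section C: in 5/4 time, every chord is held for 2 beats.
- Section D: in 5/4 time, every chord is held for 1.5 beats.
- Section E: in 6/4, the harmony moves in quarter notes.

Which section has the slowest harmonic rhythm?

A: 3 beats/bar ÷ 6 beats/chord = 0.5 chords/bar.
B: 4 beats/bar ÷ 4 beats/chord = 1 chord/bar.
C: 5 beats/bar ÷ 2 beats/chord = 2.5 chords/bar.
D: 5 beats/bar ÷ 1.5 beats/chord = 10/3 chords/bar.
E: 6 beats/bar ÷ 1 beat/chord = 6 chords/bar.
Slowest is A at 0.5 chords/bar.

Section A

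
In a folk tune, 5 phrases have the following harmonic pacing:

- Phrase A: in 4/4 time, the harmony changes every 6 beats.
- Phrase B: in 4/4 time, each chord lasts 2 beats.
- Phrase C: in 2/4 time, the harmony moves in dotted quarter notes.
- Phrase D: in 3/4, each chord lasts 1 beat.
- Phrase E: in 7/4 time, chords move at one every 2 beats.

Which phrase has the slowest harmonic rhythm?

A: 4/6 = 2/3 chords/bar.
B: 4/2 = 2 chords/bar.
C: 2/1.5 = 4/3 chords/bar.
D: 3/1 = 3 chords/bar.
E: 7/2 = 3.5 chords/bar.
Slowest is A at 2/3 chords/bar.

Phrase A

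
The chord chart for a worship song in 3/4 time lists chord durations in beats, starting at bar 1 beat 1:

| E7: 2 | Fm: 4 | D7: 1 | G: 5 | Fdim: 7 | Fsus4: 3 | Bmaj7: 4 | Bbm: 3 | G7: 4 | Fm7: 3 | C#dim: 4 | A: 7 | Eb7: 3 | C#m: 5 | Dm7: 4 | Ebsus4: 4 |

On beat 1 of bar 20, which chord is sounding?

Dm7

Beat 1 of bar 20 is beat (20−1)×3 + 1 = 58 overall.
Running totals: E7 ends at 2, Fm ends at 6, D7 ends at 7, G ends at 12, Fdim ends at 19, Fsus4 ends at 22, Bmaj7 ends at 26, Bbm ends at 29, G7 ends at 33, Fm7 ends at 36, C#dim ends at 40, A ends at 47, Eb7 ends at 50, C#m ends at 55, Dm7 ends at 59.
Beat 58 falls within Dm7.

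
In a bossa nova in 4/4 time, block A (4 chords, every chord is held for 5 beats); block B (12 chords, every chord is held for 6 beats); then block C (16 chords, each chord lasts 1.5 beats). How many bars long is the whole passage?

29 bars

A: 4 × 5 = 20 beats = 5 bars.
B: 12 × 6 = 72 beats = 18 bars.
C: 16 × 1.5 = 24 beats = 6 bars.
Total: 5 + 18 + 6 = 29 bars.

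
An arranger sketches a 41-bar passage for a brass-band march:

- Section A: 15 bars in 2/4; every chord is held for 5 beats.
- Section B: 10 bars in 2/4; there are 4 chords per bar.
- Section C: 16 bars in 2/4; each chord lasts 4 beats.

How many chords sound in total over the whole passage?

54 chords

A has 30 beats and chords last 5 each, so 6 chords.
B has 20 beats and chords last 0.5 each, so 40 chords.
C has 32 beats and chords last 4 each, so 8 chords.
Total: 6 + 40 + 8 = 54.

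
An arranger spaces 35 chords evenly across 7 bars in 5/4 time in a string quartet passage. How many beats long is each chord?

7 bars × 5 beats/bar = 35 beats total.
35 beats ÷ 35 chords = 1 beats per chord.
(That is a quarter note.)

1 beat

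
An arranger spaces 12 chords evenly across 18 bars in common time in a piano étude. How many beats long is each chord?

6 beats

18 bars × 4 beats/bar = 72 beats total.
72 beats ÷ 12 chords = 6 beats per chord.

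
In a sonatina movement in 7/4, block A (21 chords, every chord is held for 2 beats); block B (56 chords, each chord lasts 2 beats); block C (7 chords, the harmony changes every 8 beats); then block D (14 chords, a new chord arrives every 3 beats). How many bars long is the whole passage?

36 bars

A: 21 × 2 = 42 beats = 6 bars.
B: 56 × 2 = 112 beats = 16 bars.
C: 7 × 8 = 56 beats = 8 bars.
D: 14 × 3 = 42 beats = 6 bars.
Total: 6 + 16 + 8 + 6 = 36 bars.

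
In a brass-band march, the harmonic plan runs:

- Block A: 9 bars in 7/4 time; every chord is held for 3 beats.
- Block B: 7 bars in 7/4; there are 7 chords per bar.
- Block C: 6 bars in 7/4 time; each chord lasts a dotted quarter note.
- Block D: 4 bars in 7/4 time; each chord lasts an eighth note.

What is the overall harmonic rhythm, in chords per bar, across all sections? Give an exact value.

A: 9 bars of 7 beats is 63 beats; at 3 beats each that's 21 chords.
B: 7 bars of 7 beats is 49 beats; at 1 beat each that's 49 chords.
C: 6 bars of 7 beats is 42 beats; at 1.5 beats each that's 28 chords.
D: 4 bars of 7 beats is 28 beats; at 0.5 beats each that's 56 chords.
Overall: 154 chords over 26 bars → 154/26 = 77/13 chords per bar.

77/13 chords per bar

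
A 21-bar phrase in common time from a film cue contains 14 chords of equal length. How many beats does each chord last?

21 bars × 4 beats/bar = 84 beats total.
84 beats ÷ 14 chords = 6 beats per chord.

6 beats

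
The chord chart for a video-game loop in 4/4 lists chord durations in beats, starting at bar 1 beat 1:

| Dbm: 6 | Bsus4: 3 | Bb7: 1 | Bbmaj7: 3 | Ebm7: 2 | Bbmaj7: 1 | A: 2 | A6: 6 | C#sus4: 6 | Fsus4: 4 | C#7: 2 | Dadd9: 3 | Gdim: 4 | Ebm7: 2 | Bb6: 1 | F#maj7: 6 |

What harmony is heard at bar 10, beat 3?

Beat 3 of bar 10 is beat (10−1)×4 + 3 = 39 overall.
Running totals: Dbm ends at 6, Bsus4 ends at 9, Bb7 ends at 10, Bbmaj7 ends at 13, Ebm7 ends at 15, Bbmaj7 ends at 16, A ends at 18, A6 ends at 24, C#sus4 ends at 30, Fsus4 ends at 34, C#7 ends at 36, Dadd9 ends at 39.
Beat 39 falls within Dadd9.

Dadd9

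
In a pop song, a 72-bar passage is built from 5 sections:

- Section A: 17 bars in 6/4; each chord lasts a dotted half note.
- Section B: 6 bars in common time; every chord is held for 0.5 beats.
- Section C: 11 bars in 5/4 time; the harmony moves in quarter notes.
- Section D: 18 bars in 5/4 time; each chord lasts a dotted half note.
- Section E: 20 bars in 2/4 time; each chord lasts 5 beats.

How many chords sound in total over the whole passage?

175 chords

A: 17·6 = 102 beats, 102/3 = 34 chords.
B: 6·4 = 24 beats, 24/0.5 = 48 chords.
C: 11·5 = 55 beats, 55/1 = 55 chords.
D: 18·5 = 90 beats, 90/3 = 30 chords.
E: 20·2 = 40 beats, 40/5 = 8 chords.
Total: 34 + 48 + 55 + 30 + 8 = 175.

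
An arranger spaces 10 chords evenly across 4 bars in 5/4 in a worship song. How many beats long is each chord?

2 beats

4 bars × 5 beats/bar = 20 beats total.
20 beats ÷ 10 chords = 2 beats per chord.
(That is a half note.)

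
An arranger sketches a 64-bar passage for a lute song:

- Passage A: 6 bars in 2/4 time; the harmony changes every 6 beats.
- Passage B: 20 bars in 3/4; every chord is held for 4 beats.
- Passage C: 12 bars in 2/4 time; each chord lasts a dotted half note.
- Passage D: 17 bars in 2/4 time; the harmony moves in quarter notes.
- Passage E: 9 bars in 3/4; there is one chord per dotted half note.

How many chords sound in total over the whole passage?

68 chords

A: 6 bars × 2 beats = 12 beats; 6 beats/chord → 2 chords.
B: 20 bars × 3 beats = 60 beats; 4 beats/chord → 15 chords.
C: 12 bars × 2 beats = 24 beats; 3 beats/chord → 8 chords.
D: 17 bars × 2 beats = 34 beats; 1 beat/chord → 34 chords.
E: 9 bars × 3 beats = 27 beats; 3 beats/chord → 9 chords.
Total: 2 + 15 + 8 + 34 + 9 = 68.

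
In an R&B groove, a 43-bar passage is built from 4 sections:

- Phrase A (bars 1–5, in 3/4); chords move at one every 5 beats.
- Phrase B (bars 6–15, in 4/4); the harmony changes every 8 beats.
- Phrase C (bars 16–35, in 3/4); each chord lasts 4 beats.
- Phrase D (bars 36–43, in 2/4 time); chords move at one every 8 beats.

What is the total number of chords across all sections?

25 chords

A: 5·3 = 15 beats, 15/5 = 3 chords.
B: 10·4 = 40 beats, 40/8 = 5 chords.
C: 20·3 = 60 beats, 60/4 = 15 chords.
D: 8·2 = 16 beats, 16/8 = 2 chords.
Total: 3 + 5 + 15 + 2 = 25.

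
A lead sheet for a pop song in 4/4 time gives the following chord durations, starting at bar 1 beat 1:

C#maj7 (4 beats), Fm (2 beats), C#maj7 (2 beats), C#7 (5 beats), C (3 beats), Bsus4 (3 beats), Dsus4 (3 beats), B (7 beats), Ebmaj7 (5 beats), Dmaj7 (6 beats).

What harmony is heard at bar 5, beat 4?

Dsus4

Beat 4 of bar 5 is beat (5−1)×4 + 4 = 20 overall.
Running totals: C#maj7 ends at 4, Fm ends at 6, C#maj7 ends at 8, C#7 ends at 13, C ends at 16, Bsus4 ends at 19, Dsus4 ends at 22.
Beat 20 falls within Dsus4.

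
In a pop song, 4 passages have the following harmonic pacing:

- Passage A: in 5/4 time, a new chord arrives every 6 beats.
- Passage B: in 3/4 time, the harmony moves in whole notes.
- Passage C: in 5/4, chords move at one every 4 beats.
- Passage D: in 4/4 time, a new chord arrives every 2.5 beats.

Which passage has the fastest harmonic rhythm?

Passage D

A: 5 beats/bar ÷ 6 beats/chord = 5/6 chords/bar.
B: 3 beats/bar ÷ 4 beats/chord = 0.75 chords/bar.
C: 5 beats/bar ÷ 4 beats/chord = 1.25 chords/bar.
D: 4 beats/bar ÷ 2.5 beats/chord = 1.6 chords/bar.
Fastest is D at 1.6 chords/bar.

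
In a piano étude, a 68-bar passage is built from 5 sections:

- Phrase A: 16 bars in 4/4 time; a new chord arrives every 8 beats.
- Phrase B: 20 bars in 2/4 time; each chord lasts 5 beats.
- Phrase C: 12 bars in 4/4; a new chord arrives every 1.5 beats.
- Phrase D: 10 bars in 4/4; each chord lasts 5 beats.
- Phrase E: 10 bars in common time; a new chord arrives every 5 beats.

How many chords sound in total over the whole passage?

64 chords

A: 16·4 = 64 beats, 64/8 = 8 chords.
B: 20·2 = 40 beats, 40/5 = 8 chords.
C: 12·4 = 48 beats, 48/1.5 = 32 chords.
D: 10·4 = 40 beats, 40/5 = 8 chords.
E: 10·4 = 40 beats, 40/5 = 8 chords.
Total: 8 + 8 + 32 + 8 + 8 = 64.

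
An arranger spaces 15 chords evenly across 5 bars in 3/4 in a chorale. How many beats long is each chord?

5 bars × 3 beats/bar = 15 beats total.
15 beats ÷ 15 chords = 1 beats per chord.
(That is a quarter note.)

1 beat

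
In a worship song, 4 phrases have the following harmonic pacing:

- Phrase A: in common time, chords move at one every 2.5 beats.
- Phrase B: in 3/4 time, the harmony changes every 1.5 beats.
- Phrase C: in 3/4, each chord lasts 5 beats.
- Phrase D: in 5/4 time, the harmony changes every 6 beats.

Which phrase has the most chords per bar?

A: 4 beats/bar ÷ 2.5 beats/chord = 1.6 chords/bar.
B: 3 beats/bar ÷ 1.5 beats/chord = 2 chords/bar.
C: 3 beats/bar ÷ 5 beats/chord = 0.6 chords/bar.
D: 5 beats/bar ÷ 6 beats/chord = 5/6 chords/bar.
Fastest is B at 2 chords/bar.

Phrase B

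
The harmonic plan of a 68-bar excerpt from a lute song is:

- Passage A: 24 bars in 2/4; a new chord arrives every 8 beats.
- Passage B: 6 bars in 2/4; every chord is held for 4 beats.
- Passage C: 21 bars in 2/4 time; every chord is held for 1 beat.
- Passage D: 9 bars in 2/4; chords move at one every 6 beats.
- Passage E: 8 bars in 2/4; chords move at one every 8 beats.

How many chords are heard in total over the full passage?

56 chords

A has 48 beats and chords last 8 each, so 6 chords.
B has 12 beats and chords last 4 each, so 3 chords.
C has 42 beats and chords last 1 each, so 42 chords.
D has 18 beats and chords last 6 each, so 3 chords.
E has 16 beats and chords last 8 each, so 2 chords.
Total: 6 + 3 + 42 + 3 + 2 = 56.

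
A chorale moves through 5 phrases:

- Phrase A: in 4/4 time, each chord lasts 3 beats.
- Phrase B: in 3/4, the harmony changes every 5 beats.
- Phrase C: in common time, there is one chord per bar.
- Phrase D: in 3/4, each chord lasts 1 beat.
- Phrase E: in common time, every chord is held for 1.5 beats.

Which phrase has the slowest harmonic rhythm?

Phrase B

A: each chord is 3 beats in 4/4, so 4/3 per bar.
B: each chord is 5 beats in 3/4, so 0.6 per bar.
C: each chord is 4 beats in 4/4, so 1 per bar.
D: each chord is 1 beat in 3/4, so 3 per bar.
E: each chord is 1.5 beats in 4/4, so 8/3 per bar.
Slowest is B at 0.6 chords/bar.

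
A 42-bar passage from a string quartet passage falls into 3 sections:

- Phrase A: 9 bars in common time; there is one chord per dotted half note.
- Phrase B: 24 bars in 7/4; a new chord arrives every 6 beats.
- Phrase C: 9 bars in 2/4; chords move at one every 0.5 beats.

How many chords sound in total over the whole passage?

76 chords

A: 9 bars × 4 beats = 36 beats; 3 beats/chord → 12 chords.
B: 24 bars × 7 beats = 168 beats; 6 beats/chord → 28 chords.
C: 9 bars × 2 beats = 18 beats; 0.5 beats/chord → 36 chords.
Total: 12 + 28 + 36 = 76.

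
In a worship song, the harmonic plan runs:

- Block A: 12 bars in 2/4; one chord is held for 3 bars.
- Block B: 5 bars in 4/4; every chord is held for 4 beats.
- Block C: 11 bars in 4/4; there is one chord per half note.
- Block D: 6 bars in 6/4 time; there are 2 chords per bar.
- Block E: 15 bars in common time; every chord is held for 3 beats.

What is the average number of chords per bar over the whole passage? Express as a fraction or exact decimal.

9/7 chords per bar

A: 12 × 2 = 24 beats ÷ 6 = 4 chords.
B: 5 × 4 = 20 beats ÷ 4 = 5 chords.
C: 11 × 4 = 44 beats ÷ 2 = 22 chords.
D: 6 × 6 = 36 beats ÷ 3 = 12 chords.
E: 15 × 4 = 60 beats ÷ 3 = 20 chords.
Overall: 63 chords over 49 bars → 63/49 = 9/7 chords per bar.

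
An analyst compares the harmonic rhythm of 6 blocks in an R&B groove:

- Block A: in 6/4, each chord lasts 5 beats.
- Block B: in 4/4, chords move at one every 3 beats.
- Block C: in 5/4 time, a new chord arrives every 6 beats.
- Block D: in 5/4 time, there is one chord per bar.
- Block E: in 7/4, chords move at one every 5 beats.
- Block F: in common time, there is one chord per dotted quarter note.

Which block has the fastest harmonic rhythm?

Block F

A: each chord is 5 beats in 6/4, so 1.2 per bar.
B: each chord is 3 beats in 4/4, so 4/3 per bar.
C: each chord is 6 beats in 5/4, so 5/6 per bar.
D: each chord is 5 beats in 5/4, so 1 per bar.
E: each chord is 5 beats in 7/4, so 1.4 per bar.
F: each chord is 1.5 beats in 4/4, so 8/3 per bar.
Fastest is F at 8/3 chords/bar.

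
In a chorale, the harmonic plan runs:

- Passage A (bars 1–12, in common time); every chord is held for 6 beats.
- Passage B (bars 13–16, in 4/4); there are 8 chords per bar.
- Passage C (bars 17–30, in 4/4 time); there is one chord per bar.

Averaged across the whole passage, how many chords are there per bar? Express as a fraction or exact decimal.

A: 12 × 4 = 48 beats ÷ 6 = 8 chords.
B: 4 × 4 = 16 beats ÷ 0.5 = 32 chords.
C: 14 × 4 = 56 beats ÷ 4 = 14 chords.
Overall: 54 chords over 30 bars → 54/30 = 1.8 chords per bar.

1.8 chords per bar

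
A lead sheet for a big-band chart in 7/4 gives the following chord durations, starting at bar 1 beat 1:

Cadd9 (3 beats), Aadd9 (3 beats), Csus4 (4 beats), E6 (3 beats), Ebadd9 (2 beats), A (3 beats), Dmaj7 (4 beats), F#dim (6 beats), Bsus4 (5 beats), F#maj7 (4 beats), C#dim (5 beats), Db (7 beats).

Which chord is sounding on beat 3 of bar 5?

Beat 3 of bar 5 is beat (5−1)×7 + 3 = 31 overall.
Running totals: Cadd9 ends at 3, Aadd9 ends at 6, Csus4 ends at 10, E6 ends at 13, Ebadd9 ends at 15, A ends at 18, Dmaj7 ends at 22, F#dim ends at 28, Bsus4 ends at 33.
Beat 31 falls within Bsus4.

Bsus4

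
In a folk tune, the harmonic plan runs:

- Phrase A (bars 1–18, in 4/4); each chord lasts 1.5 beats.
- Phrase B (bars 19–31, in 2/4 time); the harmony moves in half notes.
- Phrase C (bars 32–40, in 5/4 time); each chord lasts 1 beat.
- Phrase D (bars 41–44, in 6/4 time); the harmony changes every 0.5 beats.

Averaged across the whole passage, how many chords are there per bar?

A: 18 × 4 = 72 beats ÷ 1.5 = 48 chords.
B: 13 × 2 = 26 beats ÷ 2 = 13 chords.
C: 9 × 5 = 45 beats ÷ 1 = 45 chords.
D: 4 × 6 = 24 beats ÷ 0.5 = 48 chords.
Overall: 154 chords over 44 bars → 154/44 = 3.5 chords per bar.

3.5 chords per bar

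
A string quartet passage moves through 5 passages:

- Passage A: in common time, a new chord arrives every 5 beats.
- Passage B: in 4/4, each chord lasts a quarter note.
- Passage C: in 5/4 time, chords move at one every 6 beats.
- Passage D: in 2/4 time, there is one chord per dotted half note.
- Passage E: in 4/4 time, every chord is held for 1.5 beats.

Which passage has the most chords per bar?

A: 4 beats/bar ÷ 5 beats/chord = 0.8 chords/bar.
B: 4 beats/bar ÷ 1 beat/chord = 4 chords/bar.
C: 5 beats/bar ÷ 6 beats/chord = 5/6 chords/bar.
D: 2 beats/bar ÷ 3 beats/chord = 2/3 chords/bar.
E: 4 beats/bar ÷ 1.5 beats/chord = 8/3 chords/bar.
Fastest is B at 4 chords/bar.

Passage B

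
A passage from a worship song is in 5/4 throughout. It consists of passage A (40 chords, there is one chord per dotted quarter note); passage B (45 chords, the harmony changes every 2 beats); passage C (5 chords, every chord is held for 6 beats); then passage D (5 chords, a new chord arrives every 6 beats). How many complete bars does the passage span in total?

42 bars

A: 40 × 1.5 = 60 beats = 12 bars.
B: 45 × 2 = 90 beats = 18 bars.
C: 5 × 6 = 30 beats = 6 bars.
D: 5 × 6 = 30 beats = 6 bars.
Total: 12 + 18 + 6 + 6 = 42 bars.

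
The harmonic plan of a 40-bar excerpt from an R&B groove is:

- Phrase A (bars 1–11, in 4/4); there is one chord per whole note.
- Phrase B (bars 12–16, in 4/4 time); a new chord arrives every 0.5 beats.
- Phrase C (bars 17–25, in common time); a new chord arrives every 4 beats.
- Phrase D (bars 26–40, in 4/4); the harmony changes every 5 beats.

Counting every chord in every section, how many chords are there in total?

A has 44 beats and chords last 4 each, so 11 chords.
B has 20 beats and chords last 0.5 each, so 40 chords.
C has 36 beats and chords last 4 each, so 9 chords.
D has 60 beats and chords last 5 each, so 12 chords.
Total: 11 + 40 + 9 + 12 = 72.

72 chords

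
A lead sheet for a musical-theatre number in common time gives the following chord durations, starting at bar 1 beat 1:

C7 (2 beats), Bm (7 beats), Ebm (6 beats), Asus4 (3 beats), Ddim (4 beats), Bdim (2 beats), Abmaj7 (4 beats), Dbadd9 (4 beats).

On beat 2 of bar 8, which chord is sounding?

Dbadd9

Beat 2 of bar 8 is beat (8−1)×4 + 2 = 30 overall.
Running totals: C7 ends at 2, Bm ends at 9, Ebm ends at 15, Asus4 ends at 18, Ddim ends at 22, Bdim ends at 24, Abmaj7 ends at 28, Dbadd9 ends at 32.
Beat 30 falls within Dbadd9.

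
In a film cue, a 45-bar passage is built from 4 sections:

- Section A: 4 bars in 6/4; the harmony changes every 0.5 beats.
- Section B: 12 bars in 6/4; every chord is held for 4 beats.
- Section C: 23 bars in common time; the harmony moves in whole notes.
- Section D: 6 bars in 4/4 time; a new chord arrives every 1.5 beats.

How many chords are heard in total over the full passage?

A: 4 bars × 6 beats = 24 beats; 0.5 beats/chord → 48 chords.
B: 12 bars × 6 beats = 72 beats; 4 beats/chord → 18 chords.
C: 23 bars × 4 beats = 92 beats; 4 beats/chord → 23 chords.
D: 6 bars × 4 beats = 24 beats; 1.5 beats/chord → 16 chords.
Total: 48 + 18 + 23 + 16 = 105.

105 chords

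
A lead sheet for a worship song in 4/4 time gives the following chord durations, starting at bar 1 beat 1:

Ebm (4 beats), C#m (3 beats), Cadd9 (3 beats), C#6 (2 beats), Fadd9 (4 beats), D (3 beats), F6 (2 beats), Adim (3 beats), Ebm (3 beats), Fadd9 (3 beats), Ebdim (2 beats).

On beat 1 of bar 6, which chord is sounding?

Beat 1 of bar 6 is beat (6−1)×4 + 1 = 21 overall.
Running totals: Ebm ends at 4, C#m ends at 7, Cadd9 ends at 10, C#6 ends at 12, Fadd9 ends at 16, D ends at 19, F6 ends at 21.
Beat 21 falls within F6.

F6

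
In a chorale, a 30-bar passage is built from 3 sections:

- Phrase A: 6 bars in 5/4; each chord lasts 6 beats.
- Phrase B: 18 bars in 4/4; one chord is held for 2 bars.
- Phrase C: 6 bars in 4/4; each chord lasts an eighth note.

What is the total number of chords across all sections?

A: 6 bars × 5 beats = 30 beats; 6 beats/chord → 5 chords.
B: 18 bars × 4 beats = 72 beats; 8 beats/chord → 9 chords.
C: 6 bars × 4 beats = 24 beats; 0.5 beats/chord → 48 chords.
Total: 5 + 9 + 48 = 62.

62 chords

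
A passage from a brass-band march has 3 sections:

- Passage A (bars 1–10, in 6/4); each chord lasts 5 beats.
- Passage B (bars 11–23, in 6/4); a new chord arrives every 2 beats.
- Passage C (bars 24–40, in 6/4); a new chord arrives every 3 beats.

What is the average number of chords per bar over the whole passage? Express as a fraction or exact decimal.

A: 10 × 6 = 60 beats ÷ 5 = 12 chords.
B: 13 × 6 = 78 beats ÷ 2 = 39 chords.
C: 17 × 6 = 102 beats ÷ 3 = 34 chords.
Overall: 85 chords over 40 bars → 85/40 = 2.125 chords per bar.

2.125 chords per bar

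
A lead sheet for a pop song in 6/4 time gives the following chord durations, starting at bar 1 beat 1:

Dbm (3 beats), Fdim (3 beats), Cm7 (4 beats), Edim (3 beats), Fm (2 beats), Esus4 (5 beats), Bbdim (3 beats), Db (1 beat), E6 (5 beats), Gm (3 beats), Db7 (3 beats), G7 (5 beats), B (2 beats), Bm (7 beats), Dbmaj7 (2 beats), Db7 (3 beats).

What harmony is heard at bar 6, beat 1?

Gm

Beat 1 of bar 6 is beat (6−1)×6 + 1 = 31 overall.
Running totals: Dbm ends at 3, Fdim ends at 6, Cm7 ends at 10, Edim ends at 13, Fm ends at 15, Esus4 ends at 20, Bbdim ends at 23, Db ends at 24, E6 ends at 29, Gm ends at 32.
Beat 31 falls within Gm.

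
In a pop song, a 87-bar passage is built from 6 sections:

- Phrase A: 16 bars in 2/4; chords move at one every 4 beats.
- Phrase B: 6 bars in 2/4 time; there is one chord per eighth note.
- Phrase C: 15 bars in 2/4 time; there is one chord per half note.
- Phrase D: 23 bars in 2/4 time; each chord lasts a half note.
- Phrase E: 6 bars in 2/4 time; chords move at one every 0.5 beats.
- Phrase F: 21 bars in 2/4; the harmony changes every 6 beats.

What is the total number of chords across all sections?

A: 16·2 = 32 beats, 32/4 = 8 chords.
B: 6·2 = 12 beats, 12/0.5 = 24 chords.
C: 15·2 = 30 beats, 30/2 = 15 chords.
D: 23·2 = 46 beats, 46/2 = 23 chords.
E: 6·2 = 12 beats, 12/0.5 = 24 chords.
F: 21·2 = 42 beats, 42/6 = 7 chords.
Total: 8 + 24 + 15 + 23 + 24 + 7 = 101.

101 chords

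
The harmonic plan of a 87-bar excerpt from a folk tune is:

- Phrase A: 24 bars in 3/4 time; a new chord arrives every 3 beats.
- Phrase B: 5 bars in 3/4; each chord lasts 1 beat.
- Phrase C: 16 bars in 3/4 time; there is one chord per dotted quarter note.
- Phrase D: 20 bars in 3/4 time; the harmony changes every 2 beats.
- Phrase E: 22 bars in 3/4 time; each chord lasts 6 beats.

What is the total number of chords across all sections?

A has 72 beats and chords last 3 each, so 24 chords.
B has 15 beats and chords last 1 each, so 15 chords.
C has 48 beats and chords last 1.5 each, so 32 chords.
D has 60 beats and chords last 2 each, so 30 chords.
E has 66 beats and chords last 6 each, so 11 chords.
Total: 24 + 15 + 32 + 30 + 11 = 112.

112 chords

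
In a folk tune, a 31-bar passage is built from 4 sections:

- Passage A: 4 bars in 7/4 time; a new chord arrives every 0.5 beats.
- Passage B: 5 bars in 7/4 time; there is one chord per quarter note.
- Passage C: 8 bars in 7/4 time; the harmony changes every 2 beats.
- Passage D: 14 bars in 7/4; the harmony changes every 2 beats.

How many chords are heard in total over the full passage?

A has 28 beats and chords last 0.5 each, so 56 chords.
B has 35 beats and chords last 1 each, so 35 chords.
C has 56 beats and chords last 2 each, so 28 chords.
D has 98 beats and chords last 2 each, so 49 chords.
Total: 56 + 35 + 28 + 49 = 168.

168 chords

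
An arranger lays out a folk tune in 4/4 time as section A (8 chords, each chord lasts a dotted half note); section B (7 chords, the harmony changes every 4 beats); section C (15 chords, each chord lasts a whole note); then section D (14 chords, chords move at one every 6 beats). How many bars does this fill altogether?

A: 8 × 3 = 24 beats = 6 bars.
B: 7 × 4 = 28 beats = 7 bars.
C: 15 × 4 = 60 beats = 15 bars.
D: 14 × 6 = 84 beats = 21 bars.
Total: 6 + 7 + 15 + 21 = 49 bars.

49 bars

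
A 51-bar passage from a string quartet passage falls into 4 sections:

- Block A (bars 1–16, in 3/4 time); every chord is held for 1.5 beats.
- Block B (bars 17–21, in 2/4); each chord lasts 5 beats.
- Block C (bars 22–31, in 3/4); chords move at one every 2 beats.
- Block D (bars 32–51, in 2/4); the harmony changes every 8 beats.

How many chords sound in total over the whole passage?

A: 16·3 = 48 beats, 48/1.5 = 32 chords.
B: 5·2 = 10 beats, 10/5 = 2 chords.
C: 10·3 = 30 beats, 30/2 = 15 chords.
D: 20·2 = 40 beats, 40/8 = 5 chords.
Total: 32 + 2 + 15 + 5 = 54.

54 chords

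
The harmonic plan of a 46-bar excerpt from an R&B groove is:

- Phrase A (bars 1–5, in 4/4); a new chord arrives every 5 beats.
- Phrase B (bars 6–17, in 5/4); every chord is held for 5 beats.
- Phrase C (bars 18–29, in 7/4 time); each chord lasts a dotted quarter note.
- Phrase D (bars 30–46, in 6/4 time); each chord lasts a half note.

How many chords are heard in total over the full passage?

A has 20 beats and chords last 5 each, so 4 chords.
B has 60 beats and chords last 5 each, so 12 chords.
C has 84 beats and chords last 1.5 each, so 56 chords.
D has 102 beats and chords last 2 each, so 51 chords.
Total: 4 + 12 + 56 + 51 = 123.

123 chords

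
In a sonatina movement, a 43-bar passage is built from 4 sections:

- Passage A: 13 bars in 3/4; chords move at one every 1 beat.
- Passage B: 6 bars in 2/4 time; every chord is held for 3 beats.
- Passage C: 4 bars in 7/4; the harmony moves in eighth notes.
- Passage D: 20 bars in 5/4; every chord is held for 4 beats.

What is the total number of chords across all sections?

A has 39 beats and chords last 1 each, so 39 chords.
B has 12 beats and chords last 3 each, so 4 chords.
C has 28 beats and chords last 0.5 each, so 56 chords.
D has 100 beats and chords last 4 each, so 25 chords.
Total: 39 + 4 + 56 + 25 = 124.

124 chords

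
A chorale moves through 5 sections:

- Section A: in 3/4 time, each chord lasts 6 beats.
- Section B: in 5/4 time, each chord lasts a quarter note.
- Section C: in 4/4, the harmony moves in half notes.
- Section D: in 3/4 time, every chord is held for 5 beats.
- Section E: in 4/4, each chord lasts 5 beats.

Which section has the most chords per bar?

Section B

A: 3/6 = 0.5 chords/bar.
B: 5/1 = 5 chords/bar.
C: 4/2 = 2 chords/bar.
D: 3/5 = 0.6 chords/bar.
E: 4/5 = 0.8 chords/bar.
Fastest is B at 5 chords/bar.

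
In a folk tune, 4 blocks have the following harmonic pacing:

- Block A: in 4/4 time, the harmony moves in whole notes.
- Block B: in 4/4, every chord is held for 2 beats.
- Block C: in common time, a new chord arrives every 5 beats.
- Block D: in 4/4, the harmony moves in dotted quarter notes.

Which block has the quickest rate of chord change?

Block D

A: each chord is 4 beats in 4/4, so 1 per bar.
B: each chord is 2 beats in 4/4, so 2 per bar.
C: each chord is 5 beats in 4/4, so 0.8 per bar.
D: each chord is 1.5 beats in 4/4, so 8/3 per bar.
Fastest is D at 8/3 chords/bar.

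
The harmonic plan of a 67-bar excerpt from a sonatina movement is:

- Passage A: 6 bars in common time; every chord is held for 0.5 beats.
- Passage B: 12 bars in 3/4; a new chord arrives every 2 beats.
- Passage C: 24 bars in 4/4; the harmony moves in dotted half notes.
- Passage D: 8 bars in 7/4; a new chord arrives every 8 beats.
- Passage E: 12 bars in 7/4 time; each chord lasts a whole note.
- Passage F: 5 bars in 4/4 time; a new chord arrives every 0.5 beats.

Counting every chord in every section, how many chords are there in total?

A has 24 beats and chords last 0.5 each, so 48 chords.
B has 36 beats and chords last 2 each, so 18 chords.
C has 96 beats and chords last 3 each, so 32 chords.
D has 56 beats and chords last 8 each, so 7 chords.
E has 84 beats and chords last 4 each, so 21 chords.
F has 20 beats and chords last 0.5 each, so 40 chords.
Total: 48 + 18 + 32 + 7 + 21 + 40 = 166.

166 chords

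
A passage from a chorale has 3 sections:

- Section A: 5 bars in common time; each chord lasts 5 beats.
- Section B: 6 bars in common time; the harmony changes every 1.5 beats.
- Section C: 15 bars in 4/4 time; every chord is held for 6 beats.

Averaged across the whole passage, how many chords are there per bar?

15/13 chords per bar

A: 5 bars of 4 beats is 20 beats; at 5 beats each that's 4 chords.
B: 6 bars of 4 beats is 24 beats; at 1.5 beats each that's 16 chords.
C: 15 bars of 4 beats is 60 beats; at 6 beats each that's 10 chords.
Overall: 30 chords over 26 bars → 30/26 = 15/13 chords per bar.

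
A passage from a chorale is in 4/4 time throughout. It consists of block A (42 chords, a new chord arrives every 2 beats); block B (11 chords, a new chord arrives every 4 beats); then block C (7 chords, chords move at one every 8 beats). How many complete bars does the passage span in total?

46 bars

A: 42 × 2 = 84 beats = 21 bars.
B: 11 × 4 = 44 beats = 11 bars.
C: 7 × 8 = 56 beats = 14 bars.
Total: 21 + 11 + 14 = 46 bars.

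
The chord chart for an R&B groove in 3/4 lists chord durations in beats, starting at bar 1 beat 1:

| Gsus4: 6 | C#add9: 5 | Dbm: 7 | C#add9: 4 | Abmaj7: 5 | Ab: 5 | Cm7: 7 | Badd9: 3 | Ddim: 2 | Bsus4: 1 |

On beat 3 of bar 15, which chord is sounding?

Bsus4

Beat 3 of bar 15 is beat (15−1)×3 + 3 = 45 overall.
Running totals: Gsus4 ends at 6, C#add9 ends at 11, Dbm ends at 18, C#add9 ends at 22, Abmaj7 ends at 27, Ab ends at 32, Cm7 ends at 39, Badd9 ends at 42, Ddim ends at 44, Bsus4 ends at 45.
Beat 45 falls within Bsus4.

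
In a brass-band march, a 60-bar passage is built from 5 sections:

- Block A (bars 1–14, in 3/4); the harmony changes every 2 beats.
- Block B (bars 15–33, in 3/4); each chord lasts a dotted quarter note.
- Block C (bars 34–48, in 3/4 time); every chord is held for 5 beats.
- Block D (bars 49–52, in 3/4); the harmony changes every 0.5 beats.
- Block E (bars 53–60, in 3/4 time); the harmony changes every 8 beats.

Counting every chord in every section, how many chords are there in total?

A has 42 beats and chords last 2 each, so 21 chords.
B has 57 beats and chords last 1.5 each, so 38 chords.
C has 45 beats and chords last 5 each, so 9 chords.
D has 12 beats and chords last 0.5 each, so 24 chords.
E has 24 beats and chords last 8 each, so 3 chords.
Total: 21 + 38 + 9 + 24 + 3 = 95.

95 chords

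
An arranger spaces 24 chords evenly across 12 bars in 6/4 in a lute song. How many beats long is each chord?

3 beats

12 bars × 6 beats/bar = 72 beats total.
72 beats ÷ 24 chords = 3 beats per chord.
(That is a dotted half note.)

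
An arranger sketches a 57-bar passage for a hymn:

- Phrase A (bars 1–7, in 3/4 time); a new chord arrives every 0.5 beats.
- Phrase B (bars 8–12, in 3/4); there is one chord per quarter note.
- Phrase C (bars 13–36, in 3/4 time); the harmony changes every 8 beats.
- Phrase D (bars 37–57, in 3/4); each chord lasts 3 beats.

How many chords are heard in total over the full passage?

87 chords

A: 7 bars × 3 beats = 21 beats; 0.5 beats/chord → 42 chords.
B: 5 bars × 3 beats = 15 beats; 1 beat/chord → 15 chords.
C: 24 bars × 3 beats = 72 beats; 8 beats/chord → 9 chords.
D: 21 bars × 3 beats = 63 beats; 3 beats/chord → 21 chords.
Total: 42 + 15 + 9 + 21 = 87.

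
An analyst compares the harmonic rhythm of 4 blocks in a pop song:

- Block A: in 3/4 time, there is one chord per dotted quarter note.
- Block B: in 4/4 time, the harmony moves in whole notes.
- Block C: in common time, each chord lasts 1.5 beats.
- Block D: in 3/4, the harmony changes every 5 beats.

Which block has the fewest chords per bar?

A: each chord is 1.5 beats in 3/4, so 2 per bar.
B: each chord is 4 beats in 4/4, so 1 per bar.
C: each chord is 1.5 beats in 4/4, so 8/3 per bar.
D: each chord is 5 beats in 3/4, so 0.6 per bar.
Slowest is D at 0.6 chords/bar.

Block D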